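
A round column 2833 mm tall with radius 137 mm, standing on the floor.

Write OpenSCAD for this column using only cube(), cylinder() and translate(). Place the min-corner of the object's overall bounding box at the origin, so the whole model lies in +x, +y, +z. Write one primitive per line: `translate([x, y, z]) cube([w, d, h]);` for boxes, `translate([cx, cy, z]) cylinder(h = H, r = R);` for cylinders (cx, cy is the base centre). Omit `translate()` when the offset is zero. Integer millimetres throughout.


translate([137, 137, 0]) cylinder(h = 2833, r = 137);


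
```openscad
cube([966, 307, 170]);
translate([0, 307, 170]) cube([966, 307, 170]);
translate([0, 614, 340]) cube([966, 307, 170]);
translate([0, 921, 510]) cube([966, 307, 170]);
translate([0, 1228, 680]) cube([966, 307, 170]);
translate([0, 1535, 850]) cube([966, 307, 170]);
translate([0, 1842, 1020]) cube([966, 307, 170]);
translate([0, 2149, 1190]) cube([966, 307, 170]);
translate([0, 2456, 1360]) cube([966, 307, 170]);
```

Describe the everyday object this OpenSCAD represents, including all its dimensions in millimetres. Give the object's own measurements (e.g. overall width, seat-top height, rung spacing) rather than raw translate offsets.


A straight staircase of 9 solid steps. Each step is 966 mm wide (x), 307 mm deep (y, the going) and 170 mm tall (the rise). The first step rests on the floor; each subsequent step sits one going further in +y and one rise higher in +z, directly behind and above the previous step with no overlap.


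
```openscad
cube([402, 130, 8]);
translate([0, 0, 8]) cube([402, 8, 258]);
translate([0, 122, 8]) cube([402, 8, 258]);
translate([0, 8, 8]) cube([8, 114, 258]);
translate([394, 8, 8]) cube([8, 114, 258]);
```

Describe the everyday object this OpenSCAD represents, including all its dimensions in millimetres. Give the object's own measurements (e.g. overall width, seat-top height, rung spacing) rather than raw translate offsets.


An open-topped rectangular box: outside dimensions 402×130×266 mm, with a uniform wall and base thickness of 8 mm. The base is a full 402×130 slab on the floor; four walls sit on top of the base. The front and back walls (the −y and +y sides) span the full width; the two side walls fit between them.


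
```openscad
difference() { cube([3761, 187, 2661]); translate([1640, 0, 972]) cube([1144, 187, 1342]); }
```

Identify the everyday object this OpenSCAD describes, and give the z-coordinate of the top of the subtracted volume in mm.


A wall with a window opening. The window head height is 2314 mm.

A wall with a rectangular opening subtracted — a window. Sill at z = 972, opening 1342 mm tall, so the head is at 972 + 1342 = 2314 mm.


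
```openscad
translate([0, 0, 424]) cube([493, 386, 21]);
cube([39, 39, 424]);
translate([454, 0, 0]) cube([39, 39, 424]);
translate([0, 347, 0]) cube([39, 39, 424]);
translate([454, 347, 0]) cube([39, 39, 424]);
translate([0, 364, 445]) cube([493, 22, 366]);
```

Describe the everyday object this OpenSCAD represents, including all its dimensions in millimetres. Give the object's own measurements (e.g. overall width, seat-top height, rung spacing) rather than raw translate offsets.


A chair. The seat is a 493×386×21 mm slab with its top at z = 445 mm, on four 39×39 mm corner legs (flush with the seat edges, standing on z = 0). A flat backrest 22 mm thick, 366 mm tall, spans the full seat width and rises from the seat top along its +y edge, rear face flush with the rear of the seat.


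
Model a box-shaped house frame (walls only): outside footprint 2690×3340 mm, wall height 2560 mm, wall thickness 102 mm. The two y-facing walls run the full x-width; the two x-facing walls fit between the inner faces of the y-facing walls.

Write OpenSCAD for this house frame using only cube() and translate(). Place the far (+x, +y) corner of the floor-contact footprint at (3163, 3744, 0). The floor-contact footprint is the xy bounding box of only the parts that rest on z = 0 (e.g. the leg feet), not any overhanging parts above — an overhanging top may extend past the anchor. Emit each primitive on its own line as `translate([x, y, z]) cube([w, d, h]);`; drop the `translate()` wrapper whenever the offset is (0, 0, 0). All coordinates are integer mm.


translate([473, 404, 0]) cube([2690, 102, 2560]);
translate([473, 3642, 0]) cube([2690, 102, 2560]);
translate([473, 506, 0]) cube([102, 3136, 2560]);
translate([3061, 506, 0]) cube([102, 3136, 2560]);


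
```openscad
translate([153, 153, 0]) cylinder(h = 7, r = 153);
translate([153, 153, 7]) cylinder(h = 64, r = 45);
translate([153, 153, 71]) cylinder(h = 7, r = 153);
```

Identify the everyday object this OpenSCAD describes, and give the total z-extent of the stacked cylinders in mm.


A spool. The overall height is 78 mm.

Three coaxial cylinders, large–small–large — a spool. Two 7 mm flanges and a 64 mm core give 7 + 64 + 7 = 78 mm.


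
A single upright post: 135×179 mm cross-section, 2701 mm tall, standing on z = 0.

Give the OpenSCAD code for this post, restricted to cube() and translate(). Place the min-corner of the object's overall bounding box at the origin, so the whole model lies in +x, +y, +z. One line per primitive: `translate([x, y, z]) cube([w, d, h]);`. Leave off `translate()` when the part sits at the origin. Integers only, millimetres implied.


cube([135, 179, 2701]);


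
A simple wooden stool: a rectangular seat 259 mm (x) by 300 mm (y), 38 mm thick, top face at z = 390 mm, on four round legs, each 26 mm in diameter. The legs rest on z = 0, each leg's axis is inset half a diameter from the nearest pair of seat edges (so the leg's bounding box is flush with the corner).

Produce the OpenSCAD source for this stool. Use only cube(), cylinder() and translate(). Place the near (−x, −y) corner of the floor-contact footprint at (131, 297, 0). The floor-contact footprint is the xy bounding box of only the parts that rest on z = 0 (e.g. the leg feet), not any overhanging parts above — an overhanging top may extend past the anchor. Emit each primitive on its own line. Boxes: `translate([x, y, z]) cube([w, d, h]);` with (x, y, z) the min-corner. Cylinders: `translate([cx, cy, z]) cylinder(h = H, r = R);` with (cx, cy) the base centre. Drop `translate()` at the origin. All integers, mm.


translate([131, 297, 352]) cube([259, 300, 38]);
translate([144, 310, 0]) cylinder(h = 352, r = 13);
translate([377, 310, 0]) cylinder(h = 352, r = 13);
translate([144, 584, 0]) cylinder(h = 352, r = 13);
translate([377, 584, 0]) cylinder(h = 352, r = 13);


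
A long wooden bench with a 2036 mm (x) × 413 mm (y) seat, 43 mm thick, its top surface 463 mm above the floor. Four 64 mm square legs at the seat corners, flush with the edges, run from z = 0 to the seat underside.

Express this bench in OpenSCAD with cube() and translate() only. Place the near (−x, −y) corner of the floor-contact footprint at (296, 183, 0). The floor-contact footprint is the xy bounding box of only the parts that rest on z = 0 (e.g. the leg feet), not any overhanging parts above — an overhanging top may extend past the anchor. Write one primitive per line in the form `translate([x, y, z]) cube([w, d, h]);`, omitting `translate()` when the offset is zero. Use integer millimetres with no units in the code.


// leg_h = 463 − 43 = 420
translate([296, 183, 420]) cube([2036, 413, 43]);
translate([296, 183, 0]) cube([64, 64, 420]);
translate([296, 532, 0]) cube([64, 64, 420]);
translate([2268, 183, 0]) cube([64, 64, 420]);
translate([2268, 532, 0]) cube([64, 64, 420]);


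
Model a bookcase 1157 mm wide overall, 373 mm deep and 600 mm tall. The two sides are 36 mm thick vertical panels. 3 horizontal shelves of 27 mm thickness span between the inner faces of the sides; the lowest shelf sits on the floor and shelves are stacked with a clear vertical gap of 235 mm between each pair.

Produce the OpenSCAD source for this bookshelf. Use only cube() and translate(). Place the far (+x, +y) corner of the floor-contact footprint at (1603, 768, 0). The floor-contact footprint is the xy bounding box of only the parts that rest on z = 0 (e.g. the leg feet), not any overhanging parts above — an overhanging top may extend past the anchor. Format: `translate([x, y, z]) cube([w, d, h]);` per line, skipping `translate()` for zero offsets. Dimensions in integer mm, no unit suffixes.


translate([446, 395, 0]) cube([36, 373, 600]);
translate([1567, 395, 0]) cube([36, 373, 600]);
translate([482, 395, 0]) cube([1085, 373, 27]);
translate([482, 395, 262]) cube([1085, 373, 27]);
translate([482, 395, 524]) cube([1085, 373, 27]);


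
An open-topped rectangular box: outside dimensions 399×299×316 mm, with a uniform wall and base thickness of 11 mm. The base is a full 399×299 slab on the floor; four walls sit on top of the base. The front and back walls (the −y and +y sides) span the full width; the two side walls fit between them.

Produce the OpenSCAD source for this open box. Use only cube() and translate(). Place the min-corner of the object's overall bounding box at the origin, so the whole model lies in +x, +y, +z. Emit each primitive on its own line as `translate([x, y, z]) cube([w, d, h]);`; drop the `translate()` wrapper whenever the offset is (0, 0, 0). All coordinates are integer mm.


cube([399, 299, 11]);
translate([0, 0, 11]) cube([399, 11, 305]);
translate([0, 288, 11]) cube([399, 11, 305]);
translate([0, 11, 11]) cube([11, 277, 305]);
translate([388, 11, 11]) cube([11, 277, 305]);


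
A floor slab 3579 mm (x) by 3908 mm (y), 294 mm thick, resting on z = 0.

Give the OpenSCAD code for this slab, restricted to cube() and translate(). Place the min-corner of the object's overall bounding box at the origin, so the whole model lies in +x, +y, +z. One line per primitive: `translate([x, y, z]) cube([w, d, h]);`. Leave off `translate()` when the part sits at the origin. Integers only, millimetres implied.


cube([3579, 3908, 294]);


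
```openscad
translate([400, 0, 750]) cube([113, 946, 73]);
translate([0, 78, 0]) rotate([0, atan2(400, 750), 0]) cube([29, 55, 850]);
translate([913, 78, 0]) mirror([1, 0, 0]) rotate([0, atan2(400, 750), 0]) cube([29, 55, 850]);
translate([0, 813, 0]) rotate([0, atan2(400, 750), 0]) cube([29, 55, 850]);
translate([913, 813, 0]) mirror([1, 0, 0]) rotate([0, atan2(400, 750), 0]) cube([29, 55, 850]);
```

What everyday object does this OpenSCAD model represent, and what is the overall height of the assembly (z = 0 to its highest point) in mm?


A sawhorse. The overall height is 823 mm.

A beam across two mirrored pairs of raked legs — a sawhorse. The beam's underside is at z = 750 (matching the legs' vertical rise in atan2(400, 750)) and the beam is 73 mm tall, so its top is at 750 + 73 = 823 mm. The raked legs top out at the beam's underside, so that is the highest point.


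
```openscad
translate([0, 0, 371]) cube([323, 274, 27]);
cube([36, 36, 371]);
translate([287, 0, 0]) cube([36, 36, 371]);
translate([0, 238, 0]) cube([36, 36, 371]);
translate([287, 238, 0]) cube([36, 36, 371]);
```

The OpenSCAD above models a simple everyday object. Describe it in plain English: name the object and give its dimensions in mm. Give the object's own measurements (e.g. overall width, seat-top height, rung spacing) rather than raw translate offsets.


A four-legged stool. The seat is a 323×274×27 mm slab whose top surface is at z = 398 mm; four square legs, each 36×36 mm in cross-section, run from the floor (z = 0) to the underside of the seat, each flush with a corner of the seat.


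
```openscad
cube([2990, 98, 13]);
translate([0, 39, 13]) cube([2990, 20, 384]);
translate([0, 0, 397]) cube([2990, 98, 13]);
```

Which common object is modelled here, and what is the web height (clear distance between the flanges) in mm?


An I-beam. The web height is 384 mm.

Two wide flanges with a thin centred web — an I-beam. Overall 410 mm minus two 13 mm flanges gives a web of 410 − 2·13 = 384 mm.


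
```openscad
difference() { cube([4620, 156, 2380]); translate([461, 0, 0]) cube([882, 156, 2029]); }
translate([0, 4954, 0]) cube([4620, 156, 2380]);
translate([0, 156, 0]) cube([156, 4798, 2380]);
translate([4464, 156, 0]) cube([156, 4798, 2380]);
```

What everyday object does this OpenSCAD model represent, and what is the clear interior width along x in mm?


A single room. The interior width is 4308 mm.

Four walls enclosing a rectangle with a door in the front wall — a room. Outside width 4620 minus two 156 mm walls gives 4308 mm.


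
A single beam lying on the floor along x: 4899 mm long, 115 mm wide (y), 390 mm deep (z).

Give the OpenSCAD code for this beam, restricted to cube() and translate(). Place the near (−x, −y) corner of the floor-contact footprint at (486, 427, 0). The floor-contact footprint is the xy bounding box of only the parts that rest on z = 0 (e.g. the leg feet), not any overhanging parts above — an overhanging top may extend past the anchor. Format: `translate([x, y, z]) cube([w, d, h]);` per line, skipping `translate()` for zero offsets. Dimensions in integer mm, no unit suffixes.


translate([486, 427, 0]) cube([4899, 115, 390]);


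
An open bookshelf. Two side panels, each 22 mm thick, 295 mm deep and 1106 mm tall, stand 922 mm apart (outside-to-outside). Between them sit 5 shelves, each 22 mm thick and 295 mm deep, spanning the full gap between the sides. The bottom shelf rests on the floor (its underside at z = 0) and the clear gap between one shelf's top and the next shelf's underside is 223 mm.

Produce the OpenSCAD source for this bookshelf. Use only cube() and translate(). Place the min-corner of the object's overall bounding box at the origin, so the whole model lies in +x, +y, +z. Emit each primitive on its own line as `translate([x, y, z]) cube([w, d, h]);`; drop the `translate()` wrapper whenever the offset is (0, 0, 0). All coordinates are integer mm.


cube([22, 295, 1106]);
translate([900, 0, 0]) cube([22, 295, 1106]);
translate([22, 0, 0]) cube([878, 295, 22]);
translate([22, 0, 245]) cube([878, 295, 22]);
translate([22, 0, 490]) cube([878, 295, 22]);
translate([22, 0, 735]) cube([878, 295, 22]);
translate([22, 0, 980]) cube([878, 295, 22]);


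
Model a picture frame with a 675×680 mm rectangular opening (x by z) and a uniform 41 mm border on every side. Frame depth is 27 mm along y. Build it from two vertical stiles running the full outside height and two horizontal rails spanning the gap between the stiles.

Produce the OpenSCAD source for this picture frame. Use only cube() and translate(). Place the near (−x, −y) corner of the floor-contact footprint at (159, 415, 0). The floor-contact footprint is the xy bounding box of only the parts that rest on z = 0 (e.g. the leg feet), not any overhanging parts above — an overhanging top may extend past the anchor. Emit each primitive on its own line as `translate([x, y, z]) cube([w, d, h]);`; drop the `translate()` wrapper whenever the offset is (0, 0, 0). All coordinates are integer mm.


translate([159, 415, 0]) cube([41, 27, 762]);
translate([875, 415, 0]) cube([41, 27, 762]);
translate([200, 415, 0]) cube([675, 27, 41]);
translate([200, 415, 721]) cube([675, 27, 41]);


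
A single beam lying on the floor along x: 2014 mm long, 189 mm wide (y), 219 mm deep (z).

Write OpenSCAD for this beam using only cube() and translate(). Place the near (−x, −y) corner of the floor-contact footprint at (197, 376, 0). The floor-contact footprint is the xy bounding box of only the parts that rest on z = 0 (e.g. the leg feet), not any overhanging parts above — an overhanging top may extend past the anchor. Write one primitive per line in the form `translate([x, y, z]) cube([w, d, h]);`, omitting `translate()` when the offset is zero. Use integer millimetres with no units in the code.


translate([197, 376, 0]) cube([2014, 189, 219]);


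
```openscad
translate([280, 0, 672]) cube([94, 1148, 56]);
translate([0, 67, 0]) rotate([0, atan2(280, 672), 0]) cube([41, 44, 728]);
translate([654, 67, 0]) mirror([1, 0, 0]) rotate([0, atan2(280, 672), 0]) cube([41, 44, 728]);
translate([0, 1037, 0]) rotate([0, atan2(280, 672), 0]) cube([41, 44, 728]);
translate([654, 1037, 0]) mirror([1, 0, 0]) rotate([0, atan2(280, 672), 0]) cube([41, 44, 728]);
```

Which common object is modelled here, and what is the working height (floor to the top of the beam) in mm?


A sawhorse. The overall height is 728 mm.

A beam across two mirrored pairs of raked legs — a sawhorse. The beam's underside is at z = 672 (matching the legs' vertical rise in atan2(280, 672)) and the beam is 56 mm tall, so its top is at 672 + 56 = 728 mm. The raked legs top out at the beam's underside, so that is the highest point.


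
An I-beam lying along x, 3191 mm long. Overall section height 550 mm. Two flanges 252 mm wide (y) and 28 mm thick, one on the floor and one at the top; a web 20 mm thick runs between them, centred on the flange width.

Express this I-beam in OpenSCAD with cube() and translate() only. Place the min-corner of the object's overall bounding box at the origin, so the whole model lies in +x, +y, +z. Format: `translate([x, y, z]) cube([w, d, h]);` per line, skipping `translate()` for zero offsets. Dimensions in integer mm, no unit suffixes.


cube([3191, 252, 28]);
translate([0, 116, 28]) cube([3191, 20, 494]);
translate([0, 0, 522]) cube([3191, 252, 28]);


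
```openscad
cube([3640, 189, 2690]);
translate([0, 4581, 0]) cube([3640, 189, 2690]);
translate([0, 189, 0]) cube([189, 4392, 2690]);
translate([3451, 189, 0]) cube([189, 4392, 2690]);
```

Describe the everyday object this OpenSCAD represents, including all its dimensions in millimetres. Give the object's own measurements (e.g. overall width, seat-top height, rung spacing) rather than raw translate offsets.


The wall frame of a small rectangular building: four walls, each 2690 mm tall and 189 mm thick, enclosing a footprint 3640 mm (x) by 4770 mm (y) outside-to-outside, with no floor or roof. The front and back walls (the −y and +y sides) span the full width; the two side walls fit between them.


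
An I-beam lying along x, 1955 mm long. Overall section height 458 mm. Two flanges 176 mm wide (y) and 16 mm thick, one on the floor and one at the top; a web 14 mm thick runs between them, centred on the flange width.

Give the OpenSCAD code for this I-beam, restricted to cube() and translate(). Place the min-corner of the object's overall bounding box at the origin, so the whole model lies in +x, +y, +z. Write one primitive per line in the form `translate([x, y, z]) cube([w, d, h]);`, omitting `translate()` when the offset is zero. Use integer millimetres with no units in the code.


cube([1955, 176, 16]);
translate([0, 81, 16]) cube([1955, 14, 426]);
translate([0, 0, 442]) cube([1955, 176, 16]);


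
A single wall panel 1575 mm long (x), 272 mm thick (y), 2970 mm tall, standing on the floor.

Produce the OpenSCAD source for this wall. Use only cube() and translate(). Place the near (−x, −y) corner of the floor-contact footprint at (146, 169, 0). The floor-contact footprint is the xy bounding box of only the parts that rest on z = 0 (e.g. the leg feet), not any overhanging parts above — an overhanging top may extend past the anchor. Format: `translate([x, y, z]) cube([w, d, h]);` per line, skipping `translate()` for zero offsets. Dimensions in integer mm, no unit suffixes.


translate([146, 169, 0]) cube([1575, 272, 2970]);


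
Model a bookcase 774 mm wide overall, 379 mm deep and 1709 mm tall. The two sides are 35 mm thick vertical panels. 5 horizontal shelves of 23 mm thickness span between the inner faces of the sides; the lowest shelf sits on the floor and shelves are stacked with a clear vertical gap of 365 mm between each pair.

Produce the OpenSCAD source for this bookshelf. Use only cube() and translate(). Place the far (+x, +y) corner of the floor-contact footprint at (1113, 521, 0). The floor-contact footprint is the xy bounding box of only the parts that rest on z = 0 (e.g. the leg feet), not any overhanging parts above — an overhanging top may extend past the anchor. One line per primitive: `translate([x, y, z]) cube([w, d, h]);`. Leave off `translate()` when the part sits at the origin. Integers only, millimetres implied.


translate([339, 142, 0]) cube([35, 379, 1709]);
translate([1078, 142, 0]) cube([35, 379, 1709]);
translate([374, 142, 0]) cube([704, 379, 23]);
translate([374, 142, 388]) cube([704, 379, 23]);
translate([374, 142, 776]) cube([704, 379, 23]);
translate([374, 142, 1164]) cube([704, 379, 23]);
translate([374, 142, 1552]) cube([704, 379, 23]);


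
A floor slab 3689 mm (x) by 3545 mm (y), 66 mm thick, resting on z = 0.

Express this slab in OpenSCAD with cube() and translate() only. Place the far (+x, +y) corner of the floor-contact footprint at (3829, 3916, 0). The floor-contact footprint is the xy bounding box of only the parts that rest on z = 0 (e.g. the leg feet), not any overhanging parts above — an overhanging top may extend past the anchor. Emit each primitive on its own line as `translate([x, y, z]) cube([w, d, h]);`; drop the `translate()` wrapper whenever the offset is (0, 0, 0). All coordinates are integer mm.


translate([140, 371, 0]) cube([3689, 3545, 66]);


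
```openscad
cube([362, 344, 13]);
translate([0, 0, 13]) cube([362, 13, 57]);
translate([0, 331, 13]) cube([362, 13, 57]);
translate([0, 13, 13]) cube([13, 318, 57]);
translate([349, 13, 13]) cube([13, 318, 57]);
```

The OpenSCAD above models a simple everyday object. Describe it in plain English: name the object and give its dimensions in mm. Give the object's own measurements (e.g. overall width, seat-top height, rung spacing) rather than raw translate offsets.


An open-topped rectangular box: outside dimensions 362×344×70 mm, with a uniform wall and base thickness of 13 mm. The base is a full 362×344 slab on the floor; four walls sit on top of the base. The front and back walls (the −y and +y sides) span the full width; the two side walls fit between them.


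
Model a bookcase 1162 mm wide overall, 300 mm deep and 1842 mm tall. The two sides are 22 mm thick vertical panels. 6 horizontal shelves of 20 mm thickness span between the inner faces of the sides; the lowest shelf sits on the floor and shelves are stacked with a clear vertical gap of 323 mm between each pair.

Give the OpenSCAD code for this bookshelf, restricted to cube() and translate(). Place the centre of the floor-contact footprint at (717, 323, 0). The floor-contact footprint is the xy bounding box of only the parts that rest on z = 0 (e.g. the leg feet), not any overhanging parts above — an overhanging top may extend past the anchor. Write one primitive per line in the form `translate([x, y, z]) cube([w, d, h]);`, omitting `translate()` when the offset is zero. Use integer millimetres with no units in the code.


translate([136, 173, 0]) cube([22, 300, 1842]);
translate([1276, 173, 0]) cube([22, 300, 1842]);
translate([158, 173, 0]) cube([1118, 300, 20]);
translate([158, 173, 343]) cube([1118, 300, 20]);
translate([158, 173, 686]) cube([1118, 300, 20]);
translate([158, 173, 1029]) cube([1118, 300, 20]);
translate([158, 173, 1372]) cube([1118, 300, 20]);
translate([158, 173, 1715]) cube([1118, 300, 20]);


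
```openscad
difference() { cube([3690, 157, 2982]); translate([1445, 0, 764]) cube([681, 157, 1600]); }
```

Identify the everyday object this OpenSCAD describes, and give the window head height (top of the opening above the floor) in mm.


A wall with a window opening. The window head height is 2364 mm.

A wall with a rectangular opening subtracted — a window. Sill at z = 764, opening 1600 mm tall, so the head is at 764 + 1600 = 2364 mm.


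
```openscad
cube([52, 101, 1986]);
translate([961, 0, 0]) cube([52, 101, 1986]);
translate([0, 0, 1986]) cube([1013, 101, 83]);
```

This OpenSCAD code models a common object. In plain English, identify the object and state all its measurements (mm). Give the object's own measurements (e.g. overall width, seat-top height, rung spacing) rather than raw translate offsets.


A door frame. The clear opening is 909 mm wide and 1986 mm high. Two 52 mm wide jambs, 101 mm deep, stand either side of the opening from the floor to the top of the opening. A 83 mm thick head sits across the top of both jambs, spanning the full outside width of the frame.


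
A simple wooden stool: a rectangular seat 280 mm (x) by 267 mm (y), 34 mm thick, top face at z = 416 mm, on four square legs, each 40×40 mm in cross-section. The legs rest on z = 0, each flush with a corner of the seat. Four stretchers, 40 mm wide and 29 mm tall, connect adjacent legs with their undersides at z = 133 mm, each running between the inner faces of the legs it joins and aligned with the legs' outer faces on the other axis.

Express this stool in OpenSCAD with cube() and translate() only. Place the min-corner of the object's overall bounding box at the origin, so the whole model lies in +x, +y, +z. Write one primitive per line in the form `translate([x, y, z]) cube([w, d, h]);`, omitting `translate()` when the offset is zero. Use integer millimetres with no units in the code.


translate([0, 0, 382]) cube([280, 267, 34]);
cube([40, 40, 382]);
translate([240, 0, 0]) cube([40, 40, 382]);
translate([0, 227, 0]) cube([40, 40, 382]);
translate([240, 227, 0]) cube([40, 40, 382]);
translate([40, 0, 133]) cube([200, 40, 29]);
translate([40, 227, 133]) cube([200, 40, 29]);
translate([0, 40, 133]) cube([40, 187, 29]);
translate([240, 40, 133]) cube([40, 187, 29]);


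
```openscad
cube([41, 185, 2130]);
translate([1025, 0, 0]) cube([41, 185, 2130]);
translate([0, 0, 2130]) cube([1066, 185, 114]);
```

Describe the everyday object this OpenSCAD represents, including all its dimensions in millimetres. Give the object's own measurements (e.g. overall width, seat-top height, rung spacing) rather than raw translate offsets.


A door frame. The clear opening is 984 mm wide and 2130 mm high. Two 41 mm wide jambs, 185 mm deep, stand either side of the opening from the floor to the top of the opening. A 114 mm thick head sits across the top of both jambs, spanning the full outside width of the frame.


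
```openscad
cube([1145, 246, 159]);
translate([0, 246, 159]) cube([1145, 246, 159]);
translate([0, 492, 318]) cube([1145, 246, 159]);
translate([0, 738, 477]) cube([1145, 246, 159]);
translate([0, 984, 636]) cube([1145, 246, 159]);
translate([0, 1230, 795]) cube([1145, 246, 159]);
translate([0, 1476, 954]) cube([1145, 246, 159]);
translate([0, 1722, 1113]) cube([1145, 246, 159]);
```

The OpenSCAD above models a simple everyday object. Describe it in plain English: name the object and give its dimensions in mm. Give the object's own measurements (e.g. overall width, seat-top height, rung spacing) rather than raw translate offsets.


A straight staircase of 8 solid steps. Each step is 1145 mm wide (x), 246 mm deep (y, the going) and 159 mm tall (the rise). The first step rests on the floor; each subsequent step sits one going further in +y and one rise higher in +z, directly behind and above the previous step with no overlap.


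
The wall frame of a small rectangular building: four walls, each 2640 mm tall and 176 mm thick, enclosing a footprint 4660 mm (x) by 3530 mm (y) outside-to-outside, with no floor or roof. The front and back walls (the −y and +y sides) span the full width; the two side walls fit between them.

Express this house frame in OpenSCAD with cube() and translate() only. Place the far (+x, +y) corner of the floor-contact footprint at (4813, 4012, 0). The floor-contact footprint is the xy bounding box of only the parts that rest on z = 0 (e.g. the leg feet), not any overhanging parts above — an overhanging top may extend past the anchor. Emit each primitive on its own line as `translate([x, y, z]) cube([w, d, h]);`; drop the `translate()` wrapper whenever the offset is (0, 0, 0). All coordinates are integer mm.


translate([153, 482, 0]) cube([4660, 176, 2640]);
translate([153, 3836, 0]) cube([4660, 176, 2640]);
translate([153, 658, 0]) cube([176, 3178, 2640]);
translate([4637, 658, 0]) cube([176, 3178, 2640]);


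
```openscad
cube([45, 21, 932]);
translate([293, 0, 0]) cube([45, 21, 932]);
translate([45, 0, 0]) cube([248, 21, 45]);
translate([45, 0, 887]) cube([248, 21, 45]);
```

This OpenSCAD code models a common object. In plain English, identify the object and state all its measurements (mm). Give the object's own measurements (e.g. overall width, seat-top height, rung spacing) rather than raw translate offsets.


A rectangular picture frame lying in the x–z plane (depth along y). The opening is 248 mm wide (x) by 842 mm tall (z), surrounded by a border 45 mm wide on all four sides. The frame is 21 mm deep and is made of two full-height vertical stiles with two horizontal rails fitted between them.


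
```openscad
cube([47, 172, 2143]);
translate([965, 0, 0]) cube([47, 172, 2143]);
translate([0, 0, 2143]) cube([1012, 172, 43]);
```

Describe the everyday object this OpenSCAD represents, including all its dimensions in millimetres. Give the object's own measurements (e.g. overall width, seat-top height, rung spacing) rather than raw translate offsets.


A door frame. The clear opening is 918 mm wide and 2143 mm high. Two 47 mm wide jambs, 172 mm deep, stand either side of the opening from the floor to the top of the opening. A 43 mm thick head sits across the top of both jambs, spanning the full outside width of the frame.


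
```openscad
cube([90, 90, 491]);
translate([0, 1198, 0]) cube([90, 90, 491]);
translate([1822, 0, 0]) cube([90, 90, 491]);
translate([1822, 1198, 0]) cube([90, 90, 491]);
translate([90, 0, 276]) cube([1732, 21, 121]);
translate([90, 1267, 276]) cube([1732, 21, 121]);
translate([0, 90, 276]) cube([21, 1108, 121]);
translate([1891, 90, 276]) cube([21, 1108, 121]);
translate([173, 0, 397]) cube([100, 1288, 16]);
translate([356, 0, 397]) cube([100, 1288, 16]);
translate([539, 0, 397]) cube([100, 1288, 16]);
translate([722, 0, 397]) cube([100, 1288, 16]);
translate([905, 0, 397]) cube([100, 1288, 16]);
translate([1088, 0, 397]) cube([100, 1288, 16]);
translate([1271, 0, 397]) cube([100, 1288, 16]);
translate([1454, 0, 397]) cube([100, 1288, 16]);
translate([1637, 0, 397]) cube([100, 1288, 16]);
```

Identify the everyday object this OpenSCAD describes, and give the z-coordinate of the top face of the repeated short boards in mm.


A bed frame. The slat-top height is 413 mm.

Four posts, four rails, and a row of slats — a bed frame. Slats sit on the rails at z = 276 + 121 = 397; with slat thickness 16, the top is 413 mm.


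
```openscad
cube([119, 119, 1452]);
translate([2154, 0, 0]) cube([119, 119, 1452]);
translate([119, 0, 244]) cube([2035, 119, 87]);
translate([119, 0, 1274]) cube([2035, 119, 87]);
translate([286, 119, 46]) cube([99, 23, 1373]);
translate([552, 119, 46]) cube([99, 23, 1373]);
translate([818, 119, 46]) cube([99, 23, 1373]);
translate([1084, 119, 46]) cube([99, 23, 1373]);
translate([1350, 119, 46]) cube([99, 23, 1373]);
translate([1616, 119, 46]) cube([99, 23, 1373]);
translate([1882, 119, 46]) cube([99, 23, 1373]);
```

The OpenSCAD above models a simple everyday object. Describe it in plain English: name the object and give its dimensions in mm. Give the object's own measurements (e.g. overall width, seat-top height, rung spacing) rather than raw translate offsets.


A fence section. Two 119×119 mm posts, 1452 mm tall, stand on the floor with a clear span of 2035 mm between their inner faces. Two horizontal rails of 119×87 mm section span the gap between the posts with their undersides at z = 244 mm and z = 1274 mm, flush with the posts' −y face. 7 pickets, each 99 mm wide, 23 mm thick and 1373 mm tall, are fixed to the +y face of the rails with their bottoms at z = 46 mm, spaced across the span with a 167 mm gap after the −x post and between neighbouring pickets, with 173 mm left before the +x post.


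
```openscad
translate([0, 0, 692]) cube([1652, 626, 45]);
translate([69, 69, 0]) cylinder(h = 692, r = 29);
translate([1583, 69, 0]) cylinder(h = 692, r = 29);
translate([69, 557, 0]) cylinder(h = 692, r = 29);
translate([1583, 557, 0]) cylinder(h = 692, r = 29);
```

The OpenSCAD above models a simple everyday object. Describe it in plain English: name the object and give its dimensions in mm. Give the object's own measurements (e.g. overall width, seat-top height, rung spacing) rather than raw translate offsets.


A rectangular dining table. The top is 1652×626×45 mm with its upper surface at z = 737 mm. It stands on four round legs of 58 mm diameter, each leg's bounding box inset 40 mm from the nearest pair of top edges, running from the floor to the underside of the top.


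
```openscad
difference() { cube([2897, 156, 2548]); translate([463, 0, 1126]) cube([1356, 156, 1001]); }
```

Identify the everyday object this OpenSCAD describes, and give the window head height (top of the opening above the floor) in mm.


A wall with a window opening. The window head height is 2127 mm.

A wall with a rectangular opening subtracted — a window. Sill at z = 1126, opening 1001 mm tall, so the head is at 1126 + 1001 = 2127 mm.


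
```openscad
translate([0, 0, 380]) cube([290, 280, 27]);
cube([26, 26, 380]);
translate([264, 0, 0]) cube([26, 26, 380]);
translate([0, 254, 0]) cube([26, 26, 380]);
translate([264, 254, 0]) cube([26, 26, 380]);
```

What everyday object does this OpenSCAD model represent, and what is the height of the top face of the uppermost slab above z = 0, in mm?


A stool. The seat height is 407 mm.

A 290×280×27 slab at z = 380 on four corner posts — a stool. The seat top is 380 + 27 = 407 mm.


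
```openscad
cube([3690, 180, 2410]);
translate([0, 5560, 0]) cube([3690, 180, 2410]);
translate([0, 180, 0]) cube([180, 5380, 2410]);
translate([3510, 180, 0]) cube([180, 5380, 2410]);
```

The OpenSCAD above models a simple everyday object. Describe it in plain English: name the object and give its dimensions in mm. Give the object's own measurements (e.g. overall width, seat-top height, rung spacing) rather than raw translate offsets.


The wall frame of a small rectangular building: four walls, each 2410 mm tall and 180 mm thick, enclosing a footprint 3690 mm (x) by 5740 mm (y) outside-to-outside, with no floor or roof. The front and back walls (the −y and +y sides) span the full width; the two side walls fit between them.


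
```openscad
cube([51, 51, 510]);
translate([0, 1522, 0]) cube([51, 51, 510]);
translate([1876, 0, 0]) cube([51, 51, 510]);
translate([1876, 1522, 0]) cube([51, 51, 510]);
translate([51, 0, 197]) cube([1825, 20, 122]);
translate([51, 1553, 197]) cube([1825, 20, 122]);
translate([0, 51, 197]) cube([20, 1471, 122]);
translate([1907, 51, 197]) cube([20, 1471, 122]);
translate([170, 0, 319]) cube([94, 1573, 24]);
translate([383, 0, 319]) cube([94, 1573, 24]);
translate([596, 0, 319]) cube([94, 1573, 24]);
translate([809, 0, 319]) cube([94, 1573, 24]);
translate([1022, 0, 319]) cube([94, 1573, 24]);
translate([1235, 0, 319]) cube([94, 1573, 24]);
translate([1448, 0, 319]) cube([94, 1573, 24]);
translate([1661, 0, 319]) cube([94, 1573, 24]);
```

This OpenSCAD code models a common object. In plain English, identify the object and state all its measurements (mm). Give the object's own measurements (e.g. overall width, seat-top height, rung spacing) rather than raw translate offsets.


A bed frame 1927 mm long (x) by 1573 mm wide (y). Four 51×51 mm corner posts, 510 mm tall, at the corners of the footprint. Four rails of 20 mm thickness and 122 mm height run between adjacent posts with their undersides at z = 197 mm, their outer faces flush with the outside of the frame (the two x-running rails run between the posts' inner faces; the two y-running rails run between the posts' inner faces). 8 slats, each 94 mm wide (x) and 24 mm thick, lie across the top of the two x-running rails, running the full 1573 mm width of the frame in y; along x they sit between the end posts with a 119 mm gap after the −x posts and between neighbouring slats, leaving 121 mm before the +x posts.


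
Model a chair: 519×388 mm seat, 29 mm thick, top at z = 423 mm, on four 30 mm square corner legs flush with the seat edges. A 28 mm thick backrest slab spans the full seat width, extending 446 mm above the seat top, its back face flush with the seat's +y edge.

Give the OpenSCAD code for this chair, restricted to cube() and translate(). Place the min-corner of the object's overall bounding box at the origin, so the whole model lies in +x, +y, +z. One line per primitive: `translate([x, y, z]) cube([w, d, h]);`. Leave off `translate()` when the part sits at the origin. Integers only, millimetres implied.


translate([0, 0, 394]) cube([519, 388, 29]);
cube([30, 30, 394]);
translate([489, 0, 0]) cube([30, 30, 394]);
translate([0, 358, 0]) cube([30, 30, 394]);
translate([489, 358, 0]) cube([30, 30, 394]);
translate([0, 360, 423]) cube([519, 28, 446]);


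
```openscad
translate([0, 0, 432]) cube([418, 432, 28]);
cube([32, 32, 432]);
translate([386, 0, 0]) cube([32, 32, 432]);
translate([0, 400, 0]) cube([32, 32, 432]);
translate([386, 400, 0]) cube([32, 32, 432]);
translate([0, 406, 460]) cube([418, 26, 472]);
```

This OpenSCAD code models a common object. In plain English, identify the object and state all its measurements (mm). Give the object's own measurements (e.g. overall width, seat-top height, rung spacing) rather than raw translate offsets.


A chair. The seat is a 418×432×28 mm slab with its top at z = 460 mm, on four 32×32 mm corner legs (flush with the seat edges, standing on z = 0). A flat backrest 26 mm thick, 472 mm tall, spans the full seat width and rises from the seat top along its +y edge, rear face flush with the rear of the seat.


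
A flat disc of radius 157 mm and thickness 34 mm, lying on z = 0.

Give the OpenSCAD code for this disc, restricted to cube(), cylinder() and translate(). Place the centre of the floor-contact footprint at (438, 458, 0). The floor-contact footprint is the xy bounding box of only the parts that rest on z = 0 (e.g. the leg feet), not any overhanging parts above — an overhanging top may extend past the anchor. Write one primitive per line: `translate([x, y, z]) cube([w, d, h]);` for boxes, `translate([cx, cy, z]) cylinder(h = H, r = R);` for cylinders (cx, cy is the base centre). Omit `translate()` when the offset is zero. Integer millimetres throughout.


translate([438, 458, 0]) cylinder(h = 34, r = 157);


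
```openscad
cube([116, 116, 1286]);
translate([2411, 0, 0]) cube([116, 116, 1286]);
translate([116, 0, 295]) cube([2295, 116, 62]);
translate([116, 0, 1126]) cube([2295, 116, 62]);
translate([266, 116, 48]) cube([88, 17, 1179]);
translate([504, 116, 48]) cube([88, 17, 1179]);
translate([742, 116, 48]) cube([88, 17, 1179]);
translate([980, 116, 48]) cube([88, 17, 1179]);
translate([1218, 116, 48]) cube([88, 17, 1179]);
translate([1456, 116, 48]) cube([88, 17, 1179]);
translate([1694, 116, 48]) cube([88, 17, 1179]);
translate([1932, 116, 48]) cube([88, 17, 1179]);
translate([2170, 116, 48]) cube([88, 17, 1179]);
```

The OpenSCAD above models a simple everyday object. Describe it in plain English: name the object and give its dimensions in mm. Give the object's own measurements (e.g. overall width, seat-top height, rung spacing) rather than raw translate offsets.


A fence section. Two 116×116 mm posts, 1286 mm tall, stand on the floor with a clear span of 2295 mm between their inner faces. Two horizontal rails of 116×62 mm section span the gap between the posts with their undersides at z = 295 mm and z = 1126 mm, flush with the posts' −y face. 9 pickets, each 88 mm wide, 17 mm thick and 1179 mm tall, are fixed to the +y face of the rails with their bottoms at z = 48 mm, spaced across the span with a 150 mm gap after the −x post and between neighbouring pickets, with 153 mm left before the +x post.


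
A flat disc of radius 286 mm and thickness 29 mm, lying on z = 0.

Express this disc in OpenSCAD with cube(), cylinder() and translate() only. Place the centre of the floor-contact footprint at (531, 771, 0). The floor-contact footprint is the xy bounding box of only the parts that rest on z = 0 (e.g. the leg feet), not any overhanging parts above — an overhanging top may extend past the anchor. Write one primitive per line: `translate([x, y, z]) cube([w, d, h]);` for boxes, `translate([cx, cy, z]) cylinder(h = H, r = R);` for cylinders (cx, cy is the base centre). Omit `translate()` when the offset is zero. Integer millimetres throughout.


translate([531, 771, 0]) cylinder(h = 29, r = 286);
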